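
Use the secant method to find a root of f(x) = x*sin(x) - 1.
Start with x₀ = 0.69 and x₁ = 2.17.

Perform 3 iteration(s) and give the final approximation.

f(x) = x*sin(x) - 1
x₀ = 0.69, x₁ = 2.17

Secant formula: x_{n+1} = x_n - f(x_n)(x_n - x_{n-1})/(f(x_n) - f(x_{n-1}))

Iteration 1:
  f(0.690000) = -0.560789
  f(2.170000) = 0.791953
  x_2 = 2.170000 - 0.791953×(2.170000 - 0.690000)/(0.791953 - (-0.560789))
       = 1.303545
Iteration 2:
  f(2.170000) = 0.791953
  f(1.303545) = 0.257269
  x_3 = 1.303545 - 0.257269×(1.303545 - 2.170000)/(0.257269 - 0.791953)
       = 0.886640
Iteration 3:
  f(1.303545) = 0.257269
  f(0.886640) = -0.312896
  x_4 = 0.886640 - (-0.312896)×(0.886640 - 1.303545)/(-0.312896 - 0.257269)
       = 1.115429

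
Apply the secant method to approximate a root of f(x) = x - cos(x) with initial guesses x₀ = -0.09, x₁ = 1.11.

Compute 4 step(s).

f(x) = x - cos(x)
x₀ = -0.09, x₁ = 1.11

Secant formula: x_{n+1} = x_n - f(x_n)(x_n - x_{n-1})/(f(x_n) - f(x_{n-1}))

Iteration 1:
  f(-0.090000) = -1.085953
  f(1.110000) = 0.665338
  x_2 = 1.110000 - 0.665338×(1.110000 - (-0.090000))/(0.665338 - (-1.085953))
       = 0.654104
Iteration 2:
  f(1.110000) = 0.665338
  f(0.654104) = -0.139489
  x_3 = 0.654104 - (-0.139489)×(0.654104 - 1.110000)/(-0.139489 - 0.665338)
       = 0.733118
Iteration 3:
  f(0.654104) = -0.139489
  f(0.733118) = -0.009973
  x_4 = 0.733118 - (-0.009973)×(0.733118 - 0.654104)/(-0.009973 - (-0.139489))
       = 0.739203
Iteration 4:
  f(0.733118) = -0.009973
  f(0.739203) = 0.000196
  x_5 = 0.739203 - 0.000196×(0.739203 - 0.733118)/(0.000196 - (-0.009973))
       = 0.739085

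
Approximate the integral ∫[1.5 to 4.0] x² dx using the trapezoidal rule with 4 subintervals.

f(x) = x²
a = 1.5, b = 4.0, n = 4
h = (b - a)/n = 0.625000

Trapezoidal rule: (h/2)[f(x₀) + 2f(x₁) + 2f(x₂) + ... + f(xₙ)]

x_0 = 1.5000, f(x_0) = 2.250000, coefficient = 1
x_1 = 2.1250, f(x_1) = 4.515625, coefficient = 2
x_2 = 2.7500, f(x_2) = 7.562500, coefficient = 2
x_3 = 3.3750, f(x_3) = 11.390625, coefficient = 2
x_4 = 4.0000, f(x_4) = 16.000000, coefficient = 1

I ≈ (0.625000/2) × 65.187500 = 20.371094
Exact value: 20.208333
Error: 0.162760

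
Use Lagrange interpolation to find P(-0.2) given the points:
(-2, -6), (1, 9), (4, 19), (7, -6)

Lagrange interpolation formula:
P(x) = Σ yᵢ × Lᵢ(x)
where Lᵢ(x) = Π_{j≠i} (x - xⱼ)/(xᵢ - xⱼ)

L_0(-0.2) = (-0.2 - 1)/(-2 - 1) × (-0.2 - 4)/(-2 - 4) × (-0.2 - 7)/(-2 - 7) = 0.224000
L_1(-0.2) = (-0.2 - (-2))/(1 - (-2)) × (-0.2 - 4)/(1 - 4) × (-0.2 - 7)/(1 - 7) = 1.008000
L_2(-0.2) = (-0.2 - (-2))/(4 - (-2)) × (-0.2 - 1)/(4 - 1) × (-0.2 - 7)/(4 - 7) = -0.288000
L_3(-0.2) = (-0.2 - (-2))/(7 - (-2)) × (-0.2 - 1)/(7 - 1) × (-0.2 - 4)/(7 - 4) = 0.056000

P(-0.2) = (-6)×L_0(-0.2) + 9×L_1(-0.2) + 19×L_2(-0.2) + (-6)×L_3(-0.2)
P(-0.2) = 1.920000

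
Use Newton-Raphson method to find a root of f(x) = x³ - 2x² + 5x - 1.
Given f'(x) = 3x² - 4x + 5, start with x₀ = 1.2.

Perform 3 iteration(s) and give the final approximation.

f(x) = x³ - 2x² + 5x - 1
f'(x) = 3x² - 4x + 5
x₀ = 1.2

Newton-Raphson formula: x_{n+1} = x_n - f(x_n)/f'(x_n)

Iteration 1:
  f(1.200000) = 3.848000
  f'(1.200000) = 4.520000
  x_1 = 1.200000 - 3.848000/4.520000 = 0.348673
Iteration 2:
  f(0.348673) = 0.542607
  f'(0.348673) = 3.970027
  x_2 = 0.348673 - 0.542607/3.970027 = 0.211997
Iteration 3:
  f(0.211997) = -0.020374
  f'(0.211997) = 4.286841
  x_3 = 0.211997 - (-0.020374)/4.286841 = 0.216749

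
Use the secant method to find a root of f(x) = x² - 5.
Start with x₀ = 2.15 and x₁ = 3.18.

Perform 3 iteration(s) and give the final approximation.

f(x) = x² - 5
x₀ = 2.15, x₁ = 3.18

Secant formula: x_{n+1} = x_n - f(x_n)(x_n - x_{n-1})/(f(x_n) - f(x_{n-1}))

Iteration 1:
  f(2.150000) = -0.377500
  f(3.180000) = 5.112400
  x_2 = 3.180000 - 5.112400×(3.180000 - 2.150000)/(5.112400 - (-0.377500))
       = 2.220826
Iteration 2:
  f(3.180000) = 5.112400
  f(2.220826) = -0.067934
  x_3 = 2.220826 - (-0.067934)×(2.220826 - 3.180000)/(-0.067934 - 5.112400)
       = 2.233404
Iteration 3:
  f(2.220826) = -0.067934
  f(2.233404) = -0.011907
  x_4 = 2.233404 - (-0.011907)×(2.233404 - 2.220826)/(-0.011907 - (-0.067934))
       = 2.236077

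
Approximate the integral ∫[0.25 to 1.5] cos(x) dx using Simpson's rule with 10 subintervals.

f(x) = cos(x)
a = 0.25, b = 1.5, n = 10
h = (b - a)/n = 0.125000

Simpson's rule: (h/3)[f(x₀) + 4f(x₁) + 2f(x₂) + ... + f(xₙ)]

x_0 = 0.2500, f(x_0) = 0.968912, coefficient = 1
x_1 = 0.3750, f(x_1) = 0.930508, coefficient = 4
x_2 = 0.5000, f(x_2) = 0.877583, coefficient = 2
x_3 = 0.6250, f(x_3) = 0.810963, coefficient = 4
x_4 = 0.7500, f(x_4) = 0.731689, coefficient = 2
x_5 = 0.8750, f(x_5) = 0.640997, coefficient = 4
x_6 = 1.0000, f(x_6) = 0.540302, coefficient = 2
x_7 = 1.1250, f(x_7) = 0.431177, coefficient = 4
x_8 = 1.2500, f(x_8) = 0.315322, coefficient = 2
x_9 = 1.3750, f(x_9) = 0.194548, coefficient = 4
x_10 = 1.5000, f(x_10) = 0.070737, coefficient = 1

I ≈ (0.125000/3) × 18.002209 = 0.750092
Exact value: 0.750091
Error: 0.000001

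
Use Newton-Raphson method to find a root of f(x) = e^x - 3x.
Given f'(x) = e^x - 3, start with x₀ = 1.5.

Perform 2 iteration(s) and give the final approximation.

f(x) = e^x - 3x
f'(x) = e^x - 3
x₀ = 1.5

Newton-Raphson formula: x_{n+1} = x_n - f(x_n)/f'(x_n)

Iteration 1:
  f(1.500000) = -0.018311
  f'(1.500000) = 1.481689
  x_1 = 1.500000 - (-0.018311)/1.481689 = 1.512358
Iteration 2:
  f(1.512358) = 0.000344
  f'(1.512358) = 1.537418
  x_2 = 1.512358 - 0.000344/1.537418 = 1.512135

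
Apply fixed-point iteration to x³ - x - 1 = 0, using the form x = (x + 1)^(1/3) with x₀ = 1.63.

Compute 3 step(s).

Equation: x³ - x - 1 = 0
Fixed-point form: x = (x + 1)^(1/3)
x₀ = 1.63

x_1 = g(1.630000) = 1.380337
x_2 = g(1.380337) = 1.335200
x_3 = g(1.335200) = 1.326706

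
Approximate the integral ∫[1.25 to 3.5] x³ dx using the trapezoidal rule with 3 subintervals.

f(x) = x³
a = 1.25, b = 3.5, n = 3
h = (b - a)/n = 0.750000

Trapezoidal rule: (h/2)[f(x₀) + 2f(x₁) + 2f(x₂) + ... + f(xₙ)]

x_0 = 1.2500, f(x_0) = 1.953125, coefficient = 1
x_1 = 2.0000, f(x_1) = 8.000000, coefficient = 2
x_2 = 2.7500, f(x_2) = 20.796875, coefficient = 2
x_3 = 3.5000, f(x_3) = 42.875000, coefficient = 1

I ≈ (0.750000/2) × 102.421875 = 38.408203
Exact value: 36.905273
Error: 1.502930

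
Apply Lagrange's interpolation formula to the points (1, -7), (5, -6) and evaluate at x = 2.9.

Lagrange interpolation formula:
P(x) = Σ yᵢ × Lᵢ(x)
where Lᵢ(x) = Π_{j≠i} (x - xⱼ)/(xᵢ - xⱼ)

L_0(2.9) = (2.9 - 5)/(1 - 5) = 0.525000
L_1(2.9) = (2.9 - 1)/(5 - 1) = 0.475000

P(2.9) = (-7)×L_0(2.9) + (-6)×L_1(2.9)
P(2.9) = -6.525000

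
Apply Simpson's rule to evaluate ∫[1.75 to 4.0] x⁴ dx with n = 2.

f(x) = x⁴
a = 1.75, b = 4.0, n = 2
h = (b - a)/n = 1.125000

Simpson's rule: (h/3)[f(x₀) + 4f(x₁) + 2f(x₂) + ... + f(xₙ)]

x_0 = 1.7500, f(x_0) = 9.378906, coefficient = 1
x_1 = 2.8750, f(x_1) = 68.320557, coefficient = 4
x_2 = 4.0000, f(x_2) = 256.000000, coefficient = 1

I ≈ (1.125000/3) × 538.661133 = 201.997925
Exact value: 201.517383
Error: 0.480542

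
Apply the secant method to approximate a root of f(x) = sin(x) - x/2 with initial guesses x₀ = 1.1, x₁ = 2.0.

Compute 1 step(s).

f(x) = sin(x) - x/2
x₀ = 1.1, x₁ = 2.0

Secant formula: x_{n+1} = x_n - f(x_n)(x_n - x_{n-1})/(f(x_n) - f(x_{n-1}))

Iteration 1:
  f(1.100000) = 0.341207
  f(2.000000) = -0.090703
  x_2 = 2.000000 - (-0.090703)×(2.000000 - 1.100000)/(-0.090703 - 0.341207)
       = 1.810997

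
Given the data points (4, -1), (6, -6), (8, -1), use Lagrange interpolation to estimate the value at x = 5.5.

Lagrange interpolation formula:
P(x) = Σ yᵢ × Lᵢ(x)
where Lᵢ(x) = Π_{j≠i} (x - xⱼ)/(xᵢ - xⱼ)

L_0(5.5) = (5.5 - 6)/(4 - 6) × (5.5 - 8)/(4 - 8) = 0.156250
L_1(5.5) = (5.5 - 4)/(6 - 4) × (5.5 - 8)/(6 - 8) = 0.937500
L_2(5.5) = (5.5 - 4)/(8 - 4) × (5.5 - 6)/(8 - 6) = -0.093750

P(5.5) = (-1)×L_0(5.5) + (-6)×L_1(5.5) + (-1)×L_2(5.5)
P(5.5) = -5.687500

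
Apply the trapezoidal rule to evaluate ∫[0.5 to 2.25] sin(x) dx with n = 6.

f(x) = sin(x)
a = 0.5, b = 2.25, n = 6
h = (b - a)/n = 0.291667

Trapezoidal rule: (h/2)[f(x₀) + 2f(x₁) + 2f(x₂) + ... + f(xₙ)]

x_0 = 0.5000, f(x_0) = 0.479426, coefficient = 1
x_1 = 0.7917, f(x_1) = 0.711525, coefficient = 2
x_2 = 1.0833, f(x_2) = 0.883524, coefficient = 2
x_3 = 1.3750, f(x_3) = 0.980893, coefficient = 2
x_4 = 1.6667, f(x_4) = 0.995408, coefficient = 2
x_5 = 1.9583, f(x_5) = 0.925843, coefficient = 2
x_6 = 2.2500, f(x_6) = 0.778073, coefficient = 1

I ≈ (0.291667/2) × 10.251885 = 1.495067
Exact value: 1.505756
Error: 0.010690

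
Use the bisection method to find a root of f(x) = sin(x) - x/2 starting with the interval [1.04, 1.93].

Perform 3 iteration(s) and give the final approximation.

f(x) = sin(x) - x/2
Initial interval: [1.04, 1.93]

Iteration 1:
  c_1 = (1.040000 + 1.930000)/2 = 1.485000
  f(c_1) = f(1.485000) = 0.253822
  f(a) × f(c) ≥ 0, new interval: [1.485000, 1.930000]
Iteration 2:
  c_2 = (1.485000 + 1.930000)/2 = 1.707500
  f(c_2) = f(1.707500) = 0.136921
  f(a) × f(c) ≥ 0, new interval: [1.707500, 1.930000]
Iteration 3:
  c_3 = (1.707500 + 1.930000)/2 = 1.818750
  f(c_3) = f(1.818750) = 0.060042
  f(a) × f(c) ≥ 0, new interval: [1.818750, 1.930000]

After 3 iteration(s), the approximation is c_3 = 1.818750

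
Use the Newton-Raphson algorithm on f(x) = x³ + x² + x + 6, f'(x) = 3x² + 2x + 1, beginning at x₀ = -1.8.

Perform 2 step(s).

f(x) = x³ + x² + x + 6
f'(x) = 3x² + 2x + 1
x₀ = -1.8

Newton-Raphson formula: x_{n+1} = x_n - f(x_n)/f'(x_n)

Iteration 1:
  f(-1.800000) = 1.608000
  f'(-1.800000) = 7.120000
  x_1 = -1.800000 - 1.608000/7.120000 = -2.025843
Iteration 2:
  f(-2.025843) = -0.235941
  f'(-2.025843) = 9.260431
  x_2 = -2.025843 - (-0.235941)/9.260431 = -2.000364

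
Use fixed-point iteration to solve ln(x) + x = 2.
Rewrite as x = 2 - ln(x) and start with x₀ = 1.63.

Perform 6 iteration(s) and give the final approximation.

Equation: ln(x) + x = 2
Fixed-point form: x = 2 - ln(x)
x₀ = 1.63

x_1 = g(1.630000) = 1.511420
x_2 = g(1.511420) = 1.586950
x_3 = g(1.586950) = 1.538186
x_4 = g(1.538186) = 1.569396
x_5 = g(1.569396) = 1.549309
x_6 = g(1.549309) = 1.562191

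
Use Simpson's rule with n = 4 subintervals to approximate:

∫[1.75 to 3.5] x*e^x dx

f(x) = x*e^x
a = 1.75, b = 3.5, n = 4
h = (b - a)/n = 0.437500

Simpson's rule: (h/3)[f(x₀) + 4f(x₁) + 2f(x₂) + ... + f(xₙ)]

x_0 = 1.7500, f(x_0) = 10.070555, coefficient = 1
x_1 = 2.1875, f(x_1) = 19.496975, coefficient = 4
x_2 = 2.6250, f(x_2) = 36.237007, coefficient = 2
x_3 = 3.0625, f(x_3) = 65.479137, coefficient = 4
x_4 = 3.5000, f(x_4) = 115.904082, coefficient = 1

I ≈ (0.437500/3) × 538.353101 = 78.509827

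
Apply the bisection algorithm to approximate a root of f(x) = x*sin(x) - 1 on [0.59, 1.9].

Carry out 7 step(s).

f(x) = x*sin(x) - 1
Initial interval: [0.59, 1.9]

Iteration 1:
  c_1 = (0.590000 + 1.900000)/2 = 1.245000
  f(c_1) = f(1.245000) = 0.179508
  f(a) × f(c) < 0, new interval: [0.590000, 1.245000]
Iteration 2:
  c_2 = (0.590000 + 1.245000)/2 = 0.917500
  f(c_2) = f(0.917500) = -0.271427
  f(a) × f(c) ≥ 0, new interval: [0.917500, 1.245000]
Iteration 3:
  c_3 = (0.917500 + 1.245000)/2 = 1.081250
  f(c_3) = f(1.081250) = -0.045747
  f(a) × f(c) ≥ 0, new interval: [1.081250, 1.245000]
Iteration 4:
  c_4 = (1.081250 + 1.245000)/2 = 1.163125
  f(c_4) = f(1.163125) = 0.067803
  f(a) × f(c) < 0, new interval: [1.081250, 1.163125]
Iteration 5:
  c_5 = (1.081250 + 1.163125)/2 = 1.122187
  f(c_5) = f(1.122187) = 0.011149
  f(a) × f(c) < 0, new interval: [1.081250, 1.122187]
Iteration 6:
  c_6 = (1.081250 + 1.122187)/2 = 1.101719
  f(c_6) = f(1.101719) = -0.017283
  f(a) × f(c) ≥ 0, new interval: [1.101719, 1.122187]
Iteration 7:
  c_7 = (1.101719 + 1.122187)/2 = 1.111953
  f(c_7) = f(1.111953) = -0.003061
  f(a) × f(c) ≥ 0, new interval: [1.111953, 1.122187]

After 7 iteration(s), the approximation is c_7 = 1.111953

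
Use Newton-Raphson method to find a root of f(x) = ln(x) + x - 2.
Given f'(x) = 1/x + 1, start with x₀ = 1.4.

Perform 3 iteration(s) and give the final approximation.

f(x) = ln(x) + x - 2
f'(x) = 1/x + 1
x₀ = 1.4

Newton-Raphson formula: x_{n+1} = x_n - f(x_n)/f'(x_n)

Iteration 1:
  f(1.400000) = -0.263528
  f'(1.400000) = 1.714286
  x_1 = 1.400000 - (-0.263528)/1.714286 = 1.553725
Iteration 2:
  f(1.553725) = -0.005621
  f'(1.553725) = 1.643615
  x_2 = 1.553725 - (-0.005621)/1.643615 = 1.557144
Iteration 3:
  f(1.557144) = -0.000002
  f'(1.557144) = 1.642201
  x_3 = 1.557144 - (-0.000002)/1.642201 = 1.557146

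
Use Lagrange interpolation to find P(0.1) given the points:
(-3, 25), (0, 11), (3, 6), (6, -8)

Lagrange interpolation formula:
P(x) = Σ yᵢ × Lᵢ(x)
where Lᵢ(x) = Π_{j≠i} (x - xⱼ)/(xᵢ - xⱼ)

L_0(0.1) = (0.1 - 0)/(-3 - 0) × (0.1 - 3)/(-3 - 3) × (0.1 - 6)/(-3 - 6) = -0.010562
L_1(0.1) = (0.1 - (-3))/(0 - (-3)) × (0.1 - 3)/(0 - 3) × (0.1 - 6)/(0 - 6) = 0.982241
L_2(0.1) = (0.1 - (-3))/(3 - (-3)) × (0.1 - 0)/(3 - 0) × (0.1 - 6)/(3 - 6) = 0.033870
L_3(0.1) = (0.1 - (-3))/(6 - (-3)) × (0.1 - 0)/(6 - 0) × (0.1 - 3)/(6 - 3) = -0.005549

P(0.1) = 25×L_0(0.1) + 11×L_1(0.1) + 6×L_2(0.1) + (-8)×L_3(0.1)
P(0.1) = 10.788222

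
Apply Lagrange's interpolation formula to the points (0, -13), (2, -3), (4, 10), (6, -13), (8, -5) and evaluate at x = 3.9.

Lagrange interpolation formula:
P(x) = Σ yᵢ × Lᵢ(x)
where Lᵢ(x) = Π_{j≠i} (x - xⱼ)/(xᵢ - xⱼ)

L_0(3.9) = (3.9 - 2)/(0 - 2) × (3.9 - 4)/(0 - 4) × (3.9 - 6)/(0 - 6) × (3.9 - 8)/(0 - 8) = -0.004260
L_1(3.9) = (3.9 - 0)/(2 - 0) × (3.9 - 4)/(2 - 4) × (3.9 - 6)/(2 - 6) × (3.9 - 8)/(2 - 8) = 0.034978
L_2(3.9) = (3.9 - 0)/(4 - 0) × (3.9 - 2)/(4 - 2) × (3.9 - 6)/(4 - 6) × (3.9 - 8)/(4 - 8) = 0.996877
L_3(3.9) = (3.9 - 0)/(6 - 0) × (3.9 - 2)/(6 - 2) × (3.9 - 4)/(6 - 4) × (3.9 - 8)/(6 - 8) = -0.031647
L_4(3.9) = (3.9 - 0)/(8 - 0) × (3.9 - 2)/(8 - 2) × (3.9 - 4)/(8 - 4) × (3.9 - 6)/(8 - 6) = 0.004052

P(3.9) = (-13)×L_0(3.9) + (-3)×L_1(3.9) + 10×L_2(3.9) + (-13)×L_3(3.9) + (-5)×L_4(3.9)
P(3.9) = 10.310361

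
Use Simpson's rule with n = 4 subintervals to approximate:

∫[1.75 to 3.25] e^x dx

f(x) = e^x
a = 1.75, b = 3.25, n = 4
h = (b - a)/n = 0.375000

Simpson's rule: (h/3)[f(x₀) + 4f(x₁) + 2f(x₂) + ... + f(xₙ)]

x_0 = 1.7500, f(x_0) = 5.754603, coefficient = 1
x_1 = 2.1250, f(x_1) = 8.372897, coefficient = 4
x_2 = 2.5000, f(x_2) = 12.182494, coefficient = 2
x_3 = 2.8750, f(x_3) = 17.725424, coefficient = 4
x_4 = 3.2500, f(x_4) = 25.790340, coefficient = 1

I ≈ (0.375000/3) × 160.303217 = 20.037902
Exact value: 20.035737
Error: 0.002165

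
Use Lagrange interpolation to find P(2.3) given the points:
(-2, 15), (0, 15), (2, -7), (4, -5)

Lagrange interpolation formula:
P(x) = Σ yᵢ × Lᵢ(x)
where Lᵢ(x) = Π_{j≠i} (x - xⱼ)/(xᵢ - xⱼ)

L_0(2.3) = (2.3 - 0)/(-2 - 0) × (2.3 - 2)/(-2 - 2) × (2.3 - 4)/(-2 - 4) = 0.024437
L_1(2.3) = (2.3 - (-2))/(0 - (-2)) × (2.3 - 2)/(0 - 2) × (2.3 - 4)/(0 - 4) = -0.137062
L_2(2.3) = (2.3 - (-2))/(2 - (-2)) × (2.3 - 0)/(2 - 0) × (2.3 - 4)/(2 - 4) = 1.050812
L_3(2.3) = (2.3 - (-2))/(4 - (-2)) × (2.3 - 0)/(4 - 0) × (2.3 - 2)/(4 - 2) = 0.061812

P(2.3) = 15×L_0(2.3) + 15×L_1(2.3) + (-7)×L_2(2.3) + (-5)×L_3(2.3)
P(2.3) = -9.354125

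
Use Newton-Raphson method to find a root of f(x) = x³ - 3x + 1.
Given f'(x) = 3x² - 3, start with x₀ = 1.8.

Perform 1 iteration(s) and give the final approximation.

f(x) = x³ - 3x + 1
f'(x) = 3x² - 3
x₀ = 1.8

Newton-Raphson formula: x_{n+1} = x_n - f(x_n)/f'(x_n)

Iteration 1:
  f(1.800000) = 1.432000
  f'(1.800000) = 6.720000
  x_1 = 1.800000 - 1.432000/6.720000 = 1.586905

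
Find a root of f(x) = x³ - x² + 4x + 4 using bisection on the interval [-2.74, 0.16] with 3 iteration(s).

f(x) = x³ - x² + 4x + 4
Initial interval: [-2.74, 0.16]

Iteration 1:
  c_1 = (-2.740000 + 0.160000)/2 = -1.290000
  f(c_1) = f(-1.290000) = -4.970789
  f(a) × f(c) ≥ 0, new interval: [-1.290000, 0.160000]
Iteration 2:
  c_2 = (-1.290000 + 0.160000)/2 = -0.565000
  f(c_2) = f(-0.565000) = 1.240413
  f(a) × f(c) < 0, new interval: [-1.290000, -0.565000]
Iteration 3:
  c_3 = (-1.290000 + (-0.565000))/2 = -0.927500
  f(c_3) = f(-0.927500) = -1.368144
  f(a) × f(c) ≥ 0, new interval: [-0.927500, -0.565000]

After 3 iteration(s), the approximation is c_3 = -0.927500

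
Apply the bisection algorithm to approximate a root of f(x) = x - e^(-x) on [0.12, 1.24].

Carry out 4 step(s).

f(x) = x - e^(-x)
Initial interval: [0.12, 1.24]

Iteration 1:
  c_1 = (0.120000 + 1.240000)/2 = 0.680000
  f(c_1) = f(0.680000) = 0.173383
  f(a) × f(c) < 0, new interval: [0.120000, 0.680000]
Iteration 2:
  c_2 = (0.120000 + 0.680000)/2 = 0.400000
  f(c_2) = f(0.400000) = -0.270320
  f(a) × f(c) ≥ 0, new interval: [0.400000, 0.680000]
Iteration 3:
  c_3 = (0.400000 + 0.680000)/2 = 0.540000
  f(c_3) = f(0.540000) = -0.042748
  f(a) × f(c) ≥ 0, new interval: [0.540000, 0.680000]
Iteration 4:
  c_4 = (0.540000 + 0.680000)/2 = 0.610000
  f(c_4) = f(0.610000) = 0.066649
  f(a) × f(c) < 0, new interval: [0.540000, 0.610000]

After 4 iteration(s), the approximation is c_4 = 0.610000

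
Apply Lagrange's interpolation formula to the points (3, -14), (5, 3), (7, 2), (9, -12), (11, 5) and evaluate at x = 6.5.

Lagrange interpolation formula:
P(x) = Σ yᵢ × Lᵢ(x)
where Lᵢ(x) = Π_{j≠i} (x - xⱼ)/(xᵢ - xⱼ)

L_0(6.5) = (6.5 - 5)/(3 - 5) × (6.5 - 7)/(3 - 7) × (6.5 - 9)/(3 - 9) × (6.5 - 11)/(3 - 11) = -0.021973
L_1(6.5) = (6.5 - 3)/(5 - 3) × (6.5 - 7)/(5 - 7) × (6.5 - 9)/(5 - 9) × (6.5 - 11)/(5 - 11) = 0.205078
L_2(6.5) = (6.5 - 3)/(7 - 3) × (6.5 - 5)/(7 - 5) × (6.5 - 9)/(7 - 9) × (6.5 - 11)/(7 - 11) = 0.922852
L_3(6.5) = (6.5 - 3)/(9 - 3) × (6.5 - 5)/(9 - 5) × (6.5 - 7)/(9 - 7) × (6.5 - 11)/(9 - 11) = -0.123047
L_4(6.5) = (6.5 - 3)/(11 - 3) × (6.5 - 5)/(11 - 5) × (6.5 - 7)/(11 - 7) × (6.5 - 9)/(11 - 9) = 0.017090

P(6.5) = (-14)×L_0(6.5) + 3×L_1(6.5) + 2×L_2(6.5) + (-12)×L_3(6.5) + 5×L_4(6.5)
P(6.5) = 4.330566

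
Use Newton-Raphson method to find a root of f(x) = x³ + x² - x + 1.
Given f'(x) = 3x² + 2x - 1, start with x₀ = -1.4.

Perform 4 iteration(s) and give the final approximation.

f(x) = x³ + x² - x + 1
f'(x) = 3x² + 2x - 1
x₀ = -1.4

Newton-Raphson formula: x_{n+1} = x_n - f(x_n)/f'(x_n)

Iteration 1:
  f(-1.400000) = 1.616000
  f'(-1.400000) = 2.080000
  x_1 = -1.400000 - 1.616000/2.080000 = -2.176923
Iteration 2:
  f(-2.176923) = -2.400508
  f'(-2.176923) = 8.863136
  x_2 = -2.176923 - (-2.400508)/8.863136 = -1.906081
Iteration 3:
  f(-1.906081) = -0.385844
  f'(-1.906081) = 6.087274
  x_3 = -1.906081 - (-0.385844)/6.087274 = -1.842696
Iteration 4:
  f(-1.842696) = -0.018702
  f'(-1.842696) = 5.501193
  x_4 = -1.842696 - (-0.018702)/5.501193 = -1.839296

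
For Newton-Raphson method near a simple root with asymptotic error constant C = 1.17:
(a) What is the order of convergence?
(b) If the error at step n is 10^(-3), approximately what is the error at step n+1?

(a) Newton-Raphson has quadratic (order 2) convergence near simple roots.
    This means |e_{n+1}| ≈ C|e_n|².

(b) With |e_n| = 10^(-3) and C = 1.17:
    |e_{n+1}| ≈ 1.17 × (10^(-3))² = 1.17 × 10^(-6)

(a) 2 (quadratic); (b) |e_{n+1}| ≈ 1.170e-06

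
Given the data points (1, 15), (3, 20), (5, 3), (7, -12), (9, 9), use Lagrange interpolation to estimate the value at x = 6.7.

Lagrange interpolation formula:
P(x) = Σ yᵢ × Lᵢ(x)
where Lᵢ(x) = Π_{j≠i} (x - xⱼ)/(xᵢ - xⱼ)

L_0(6.7) = (6.7 - 3)/(1 - 3) × (6.7 - 5)/(1 - 5) × (6.7 - 7)/(1 - 7) × (6.7 - 9)/(1 - 9) = 0.011302
L_1(6.7) = (6.7 - 1)/(3 - 1) × (6.7 - 5)/(3 - 5) × (6.7 - 7)/(3 - 7) × (6.7 - 9)/(3 - 9) = -0.069647
L_2(6.7) = (6.7 - 1)/(5 - 1) × (6.7 - 3)/(5 - 3) × (6.7 - 7)/(5 - 7) × (6.7 - 9)/(5 - 9) = 0.227377
L_3(6.7) = (6.7 - 1)/(7 - 1) × (6.7 - 3)/(7 - 3) × (6.7 - 5)/(7 - 5) × (6.7 - 9)/(7 - 9) = 0.858978
L_4(6.7) = (6.7 - 1)/(9 - 1) × (6.7 - 3)/(9 - 3) × (6.7 - 5)/(9 - 5) × (6.7 - 7)/(9 - 7) = -0.028010

P(6.7) = 15×L_0(6.7) + 20×L_1(6.7) + 3×L_2(6.7) + (-12)×L_3(6.7) + 9×L_4(6.7)
P(6.7) = -11.101102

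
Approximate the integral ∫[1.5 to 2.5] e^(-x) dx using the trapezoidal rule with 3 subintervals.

f(x) = e^(-x)
a = 1.5, b = 2.5, n = 3
h = (b - a)/n = 0.333333

Trapezoidal rule: (h/2)[f(x₀) + 2f(x₁) + 2f(x₂) + ... + f(xₙ)]

x_0 = 1.5000, f(x_0) = 0.223130, coefficient = 1
x_1 = 1.8333, f(x_1) = 0.159880, coefficient = 2
x_2 = 2.1667, f(x_2) = 0.114559, coefficient = 2
x_3 = 2.5000, f(x_3) = 0.082085, coefficient = 1

I ≈ (0.333333/2) × 0.854092 = 0.142349
Exact value: 0.141045
Error: 0.001304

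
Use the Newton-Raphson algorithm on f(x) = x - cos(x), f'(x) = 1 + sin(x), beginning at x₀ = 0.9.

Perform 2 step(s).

f(x) = x - cos(x)
f'(x) = 1 + sin(x)
x₀ = 0.9

Newton-Raphson formula: x_{n+1} = x_n - f(x_n)/f'(x_n)

Iteration 1:
  f(0.900000) = 0.278390
  f'(0.900000) = 1.783327
  x_1 = 0.900000 - 0.278390/1.783327 = 0.743893
Iteration 2:
  f(0.743893) = 0.008055
  f'(0.743893) = 1.677158
  x_2 = 0.743893 - 0.008055/1.677158 = 0.739090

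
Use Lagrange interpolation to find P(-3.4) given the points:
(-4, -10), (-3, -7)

Lagrange interpolation formula:
P(x) = Σ yᵢ × Lᵢ(x)
where Lᵢ(x) = Π_{j≠i} (x - xⱼ)/(xᵢ - xⱼ)

L_0(-3.4) = (-3.4 - (-3))/(-4 - (-3)) = 0.400000
L_1(-3.4) = (-3.4 - (-4))/(-3 - (-4)) = 0.600000

P(-3.4) = (-10)×L_0(-3.4) + (-7)×L_1(-3.4)
P(-3.4) = -8.200000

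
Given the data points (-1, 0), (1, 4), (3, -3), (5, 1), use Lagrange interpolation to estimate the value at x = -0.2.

Lagrange interpolation formula:
P(x) = Σ yᵢ × Lᵢ(x)
where Lᵢ(x) = Π_{j≠i} (x - xⱼ)/(xᵢ - xⱼ)

L_0(-0.2) = (-0.2 - 1)/(-1 - 1) × (-0.2 - 3)/(-1 - 3) × (-0.2 - 5)/(-1 - 5) = 0.416000
L_1(-0.2) = (-0.2 - (-1))/(1 - (-1)) × (-0.2 - 3)/(1 - 3) × (-0.2 - 5)/(1 - 5) = 0.832000
L_2(-0.2) = (-0.2 - (-1))/(3 - (-1)) × (-0.2 - 1)/(3 - 1) × (-0.2 - 5)/(3 - 5) = -0.312000
L_3(-0.2) = (-0.2 - (-1))/(5 - (-1)) × (-0.2 - 1)/(5 - 1) × (-0.2 - 3)/(5 - 3) = 0.064000

P(-0.2) = 0×L_0(-0.2) + 4×L_1(-0.2) + (-3)×L_2(-0.2) + 1×L_3(-0.2)
P(-0.2) = 4.328000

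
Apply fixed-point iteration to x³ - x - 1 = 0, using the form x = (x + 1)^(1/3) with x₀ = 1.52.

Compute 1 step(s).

Equation: x³ - x - 1 = 0
Fixed-point form: x = (x + 1)^(1/3)
x₀ = 1.52

x_1 = g(1.520000) = 1.360818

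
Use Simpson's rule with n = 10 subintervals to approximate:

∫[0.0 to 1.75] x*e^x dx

f(x) = x*e^x
a = 0.0, b = 1.75, n = 10
h = (b - a)/n = 0.175000

Simpson's rule: (h/3)[f(x₀) + 4f(x₁) + 2f(x₂) + ... + f(xₙ)]

x_0 = 0.0000, f(x_0) = 0.000000, coefficient = 1
x_1 = 0.1750, f(x_1) = 0.208468, coefficient = 4
x_2 = 0.3500, f(x_2) = 0.496674, coefficient = 2
x_3 = 0.5250, f(x_3) = 0.887491, coefficient = 4
x_4 = 0.7000, f(x_4) = 1.409627, coefficient = 2
x_5 = 0.8750, f(x_5) = 2.099016, coefficient = 4
x_6 = 1.0500, f(x_6) = 3.000534, coefficient = 2
x_7 = 1.2250, f(x_7) = 4.170103, coefficient = 4
x_8 = 1.4000, f(x_8) = 5.677280, coefficient = 2
x_9 = 1.5750, f(x_9) = 7.608418, coefficient = 4
x_10 = 1.7500, f(x_10) = 10.070555, coefficient = 1

I ≈ (0.175000/3) × 91.132768 = 5.316078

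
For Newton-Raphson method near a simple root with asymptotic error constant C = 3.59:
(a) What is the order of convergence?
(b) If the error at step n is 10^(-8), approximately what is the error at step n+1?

(a) Newton-Raphson has quadratic (order 2) convergence near simple roots.
    This means |e_{n+1}| ≈ C|e_n|².

(b) With |e_n| = 10^(-8) and C = 3.59:
    |e_{n+1}| ≈ 3.59 × (10^(-8))² = 3.59 × 10^(-16)

(a) 2 (quadratic); (b) |e_{n+1}| ≈ 3.590e-16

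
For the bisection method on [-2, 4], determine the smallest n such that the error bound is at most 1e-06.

We need (b-a)/2^n ≤ 1e-06
(4 - (-2))/2^n ≤ 1e-06
6/2^n ≤ 1e-06
2^n ≥ 6000000
n ≥ log₂(6000000) = 22.52
n ≥ 23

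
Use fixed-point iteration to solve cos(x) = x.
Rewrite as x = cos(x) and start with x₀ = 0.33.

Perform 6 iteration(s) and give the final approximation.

Equation: cos(x) = x
Fixed-point form: x = cos(x)
x₀ = 0.33

x_1 = g(0.330000) = 0.946042
x_2 = g(0.946042) = 0.584898
x_3 = g(0.584898) = 0.833769
x_4 = g(0.833769) = 0.672090
x_5 = g(0.672090) = 0.782522
x_6 = g(0.782522) = 0.709138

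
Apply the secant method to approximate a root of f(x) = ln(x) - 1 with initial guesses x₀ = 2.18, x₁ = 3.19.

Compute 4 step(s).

f(x) = ln(x) - 1
x₀ = 2.18, x₁ = 3.19

Secant formula: x_{n+1} = x_n - f(x_n)(x_n - x_{n-1})/(f(x_n) - f(x_{n-1}))

Iteration 1:
  f(2.180000) = -0.220675
  f(3.190000) = 0.160021
  x_2 = 3.190000 - 0.160021×(3.190000 - 2.180000)/(0.160021 - (-0.220675))
       = 2.765459
Iteration 2:
  f(3.190000) = 0.160021
  f(2.765459) = 0.017207
  x_3 = 2.765459 - 0.017207×(2.765459 - 3.190000)/(0.017207 - 0.160021)
       = 2.714309
Iteration 3:
  f(2.765459) = 0.017207
  f(2.714309) = -0.001463
  x_4 = 2.714309 - (-0.001463)×(2.714309 - 2.765459)/(-0.001463 - 0.017207)
       = 2.718316
Iteration 4:
  f(2.714309) = -0.001463
  f(2.718316) = 0.000013
  x_5 = 2.718316 - 0.000013×(2.718316 - 2.714309)/(0.000013 - (-0.001463))
       = 2.718282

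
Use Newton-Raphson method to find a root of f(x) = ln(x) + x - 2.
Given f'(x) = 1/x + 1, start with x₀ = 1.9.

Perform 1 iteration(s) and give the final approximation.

f(x) = ln(x) + x - 2
f'(x) = 1/x + 1
x₀ = 1.9

Newton-Raphson formula: x_{n+1} = x_n - f(x_n)/f'(x_n)

Iteration 1:
  f(1.900000) = 0.541854
  f'(1.900000) = 1.526316
  x_1 = 1.900000 - 0.541854/1.526316 = 1.544992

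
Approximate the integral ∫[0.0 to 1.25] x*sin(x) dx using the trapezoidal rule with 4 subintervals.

f(x) = x*sin(x)
a = 0.0, b = 1.25, n = 4
h = (b - a)/n = 0.312500

Trapezoidal rule: (h/2)[f(x₀) + 2f(x₁) + 2f(x₂) + ... + f(xₙ)]

x_0 = 0.0000, f(x_0) = 0.000000, coefficient = 1
x_1 = 0.3125, f(x_1) = 0.096075, coefficient = 2
x_2 = 0.6250, f(x_2) = 0.365686, coefficient = 2
x_3 = 0.9375, f(x_3) = 0.755701, coefficient = 2
x_4 = 1.2500, f(x_4) = 1.186231, coefficient = 1

I ≈ (0.312500/2) × 3.621154 = 0.565805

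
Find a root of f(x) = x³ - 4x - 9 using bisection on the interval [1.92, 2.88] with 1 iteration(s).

f(x) = x³ - 4x - 9
Initial interval: [1.92, 2.88]

Iteration 1:
  c_1 = (1.920000 + 2.880000)/2 = 2.400000
  f(c_1) = f(2.400000) = -4.776000
  f(a) × f(c) ≥ 0, new interval: [2.400000, 2.880000]

After 1 iteration(s), the approximation is c_1 = 2.400000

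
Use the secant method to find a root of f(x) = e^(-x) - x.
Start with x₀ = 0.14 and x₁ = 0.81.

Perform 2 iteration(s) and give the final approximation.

f(x) = e^(-x) - x
x₀ = 0.14, x₁ = 0.81

Secant formula: x_{n+1} = x_n - f(x_n)(x_n - x_{n-1})/(f(x_n) - f(x_{n-1}))

Iteration 1:
  f(0.140000) = 0.729358
  f(0.810000) = -0.365142
  x_2 = 0.810000 - (-0.365142)×(0.810000 - 0.140000)/(-0.365142 - 0.729358)
       = 0.586478
Iteration 2:
  f(0.810000) = -0.365142
  f(0.586478) = -0.030195
  x_3 = 0.586478 - (-0.030195)×(0.586478 - 0.810000)/(-0.030195 - (-0.365142))
       = 0.566328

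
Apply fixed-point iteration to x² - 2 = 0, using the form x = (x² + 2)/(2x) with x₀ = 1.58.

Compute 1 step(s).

Equation: x² - 2 = 0
Fixed-point form: x = (x² + 2)/(2x)
x₀ = 1.58

x_1 = g(1.580000) = 1.422911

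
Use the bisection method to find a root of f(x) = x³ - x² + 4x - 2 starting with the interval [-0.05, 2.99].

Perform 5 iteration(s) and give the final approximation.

f(x) = x³ - x² + 4x - 2
Initial interval: [-0.05, 2.99]

Iteration 1:
  c_1 = (-0.050000 + 2.990000)/2 = 1.470000
  f(c_1) = f(1.470000) = 4.895623
  f(a) × f(c) < 0, new interval: [-0.050000, 1.470000]
Iteration 2:
  c_2 = (-0.050000 + 1.470000)/2 = 0.710000
  f(c_2) = f(0.710000) = 0.693811
  f(a) × f(c) < 0, new interval: [-0.050000, 0.710000]
Iteration 3:
  c_3 = (-0.050000 + 0.710000)/2 = 0.330000
  f(c_3) = f(0.330000) = -0.752963
  f(a) × f(c) ≥ 0, new interval: [0.330000, 0.710000]
Iteration 4:
  c_4 = (0.330000 + 0.710000)/2 = 0.520000
  f(c_4) = f(0.520000) = -0.049792
  f(a) × f(c) ≥ 0, new interval: [0.520000, 0.710000]
Iteration 5:
  c_5 = (0.520000 + 0.710000)/2 = 0.615000
  f(c_5) = f(0.615000) = 0.314383
  f(a) × f(c) < 0, new interval: [0.520000, 0.615000]

After 5 iteration(s), the approximation is c_5 = 0.615000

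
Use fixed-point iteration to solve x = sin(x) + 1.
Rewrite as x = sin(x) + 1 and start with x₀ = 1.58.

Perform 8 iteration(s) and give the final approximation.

Equation: x = sin(x) + 1
Fixed-point form: x = sin(x) + 1
x₀ = 1.58

x_1 = g(1.580000) = 1.999958
x_2 = g(1.999958) = 1.909315
x_3 = g(1.909315) = 1.943248
x_4 = g(1.943248) = 1.931438
x_5 = g(1.931438) = 1.935671
x_6 = g(1.935671) = 1.934169
x_7 = g(1.934169) = 1.934704
x_8 = g(1.934704) = 1.934513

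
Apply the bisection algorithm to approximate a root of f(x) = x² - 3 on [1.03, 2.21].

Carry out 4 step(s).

f(x) = x² - 3
Initial interval: [1.03, 2.21]

Iteration 1:
  c_1 = (1.030000 + 2.210000)/2 = 1.620000
  f(c_1) = f(1.620000) = -0.375600
  f(a) × f(c) ≥ 0, new interval: [1.620000, 2.210000]
Iteration 2:
  c_2 = (1.620000 + 2.210000)/2 = 1.915000
  f(c_2) = f(1.915000) = 0.667225
  f(a) × f(c) < 0, new interval: [1.620000, 1.915000]
Iteration 3:
  c_3 = (1.620000 + 1.915000)/2 = 1.767500
  f(c_3) = f(1.767500) = 0.124056
  f(a) × f(c) < 0, new interval: [1.620000, 1.767500]
Iteration 4:
  c_4 = (1.620000 + 1.767500)/2 = 1.693750
  f(c_4) = f(1.693750) = -0.131211
  f(a) × f(c) ≥ 0, new interval: [1.693750, 1.767500]

After 4 iteration(s), the approximation is c_4 = 1.693750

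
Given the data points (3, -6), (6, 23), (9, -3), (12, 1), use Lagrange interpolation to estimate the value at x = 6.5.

Lagrange interpolation formula:
P(x) = Σ yᵢ × Lᵢ(x)
where Lᵢ(x) = Π_{j≠i} (x - xⱼ)/(xᵢ - xⱼ)

L_0(6.5) = (6.5 - 6)/(3 - 6) × (6.5 - 9)/(3 - 9) × (6.5 - 12)/(3 - 12) = -0.042438
L_1(6.5) = (6.5 - 3)/(6 - 3) × (6.5 - 9)/(6 - 9) × (6.5 - 12)/(6 - 12) = 0.891204
L_2(6.5) = (6.5 - 3)/(9 - 3) × (6.5 - 6)/(9 - 6) × (6.5 - 12)/(9 - 12) = 0.178241
L_3(6.5) = (6.5 - 3)/(12 - 3) × (6.5 - 6)/(12 - 6) × (6.5 - 9)/(12 - 9) = -0.027006

P(6.5) = (-6)×L_0(6.5) + 23×L_1(6.5) + (-3)×L_2(6.5) + 1×L_3(6.5)
P(6.5) = 20.190586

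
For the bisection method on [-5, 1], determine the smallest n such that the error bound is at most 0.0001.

We need (b-a)/2^n ≤ 0.0001
(1 - (-5))/2^n ≤ 0.0001
6/2^n ≤ 0.0001
2^n ≥ 60000
n ≥ log₂(60000) = 15.87
n ≥ 16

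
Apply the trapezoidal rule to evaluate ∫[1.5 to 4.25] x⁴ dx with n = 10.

f(x) = x⁴
a = 1.5, b = 4.25, n = 10
h = (b - a)/n = 0.275000

Trapezoidal rule: (h/2)[f(x₀) + 2f(x₁) + 2f(x₂) + ... + f(xₙ)]

x_0 = 1.5000, f(x_0) = 5.062500, coefficient = 1
x_1 = 1.7750, f(x_1) = 9.926438, coefficient = 2
x_2 = 2.0500, f(x_2) = 17.661006, coefficient = 2
x_3 = 2.3250, f(x_3) = 29.220782, coefficient = 2
x_4 = 2.6000, f(x_4) = 45.697600, coefficient = 2
x_5 = 2.8750, f(x_5) = 68.320557, coefficient = 2
x_6 = 3.1500, f(x_6) = 98.456006, coefficient = 2
x_7 = 3.4250, f(x_7) = 137.607563, coefficient = 2
x_8 = 3.7000, f(x_8) = 187.416100, coefficient = 2
x_9 = 3.9750, f(x_9) = 249.659750, coefficient = 2
x_10 = 4.2500, f(x_10) = 326.253906, coefficient = 1

I ≈ (0.275000/2) × 2019.248010 = 277.646601
Exact value: 275.797070
Error: 1.849531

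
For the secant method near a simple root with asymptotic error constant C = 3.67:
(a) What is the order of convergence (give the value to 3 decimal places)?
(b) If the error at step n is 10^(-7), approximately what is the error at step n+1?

(a) Secant method has superlinear convergence with order φ = (1+√5)/2 ≈ 1.618.
    This means |e_{n+1}| ≈ C|e_n|^1.618.

(b) With |e_n| = 10^(-7) and C = 3.67:
    |e_{n+1}| ≈ 3.67 × (10^(-7))^1.618 = 3.67 × 10^(-11.33)

(a) ≈ 1.618 (golden ratio); (b) |e_{n+1}| ≈ 1.732e-11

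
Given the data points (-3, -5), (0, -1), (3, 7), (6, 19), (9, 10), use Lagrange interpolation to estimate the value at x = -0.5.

Lagrange interpolation formula:
P(x) = Σ yᵢ × Lᵢ(x)
where Lᵢ(x) = Π_{j≠i} (x - xⱼ)/(xᵢ - xⱼ)

L_0(-0.5) = (-0.5 - 0)/(-3 - 0) × (-0.5 - 3)/(-3 - 3) × (-0.5 - 6)/(-3 - 6) × (-0.5 - 9)/(-3 - 9) = 0.055588
L_1(-0.5) = (-0.5 - (-3))/(0 - (-3)) × (-0.5 - 3)/(0 - 3) × (-0.5 - 6)/(0 - 6) × (-0.5 - 9)/(0 - 9) = 1.111754
L_2(-0.5) = (-0.5 - (-3))/(3 - (-3)) × (-0.5 - 0)/(3 - 0) × (-0.5 - 6)/(3 - 6) × (-0.5 - 9)/(3 - 9) = -0.238233
L_3(-0.5) = (-0.5 - (-3))/(6 - (-3)) × (-0.5 - 0)/(6 - 0) × (-0.5 - 3)/(6 - 3) × (-0.5 - 9)/(6 - 9) = 0.085520
L_4(-0.5) = (-0.5 - (-3))/(9 - (-3)) × (-0.5 - 0)/(9 - 0) × (-0.5 - 3)/(9 - 3) × (-0.5 - 6)/(9 - 6) = -0.014628

P(-0.5) = (-5)×L_0(-0.5) + (-1)×L_1(-0.5) + 7×L_2(-0.5) + 19×L_3(-0.5) + 10×L_4(-0.5)
P(-0.5) = -1.578736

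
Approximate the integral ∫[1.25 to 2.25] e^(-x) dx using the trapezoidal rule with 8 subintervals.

f(x) = e^(-x)
a = 1.25, b = 2.25, n = 8
h = (b - a)/n = 0.125000

Trapezoidal rule: (h/2)[f(x₀) + 2f(x₁) + 2f(x₂) + ... + f(xₙ)]

x_0 = 1.2500, f(x_0) = 0.286505, coefficient = 1
x_1 = 1.3750, f(x_1) = 0.252840, coefficient = 2
x_2 = 1.5000, f(x_2) = 0.223130, coefficient = 2
x_3 = 1.6250, f(x_3) = 0.196912, coefficient = 2
x_4 = 1.7500, f(x_4) = 0.173774, coefficient = 2
x_5 = 1.8750, f(x_5) = 0.153355, coefficient = 2
x_6 = 2.0000, f(x_6) = 0.135335, coefficient = 2
x_7 = 2.1250, f(x_7) = 0.119433, coefficient = 2
x_8 = 2.2500, f(x_8) = 0.105399, coefficient = 1

I ≈ (0.125000/2) × 2.901461 = 0.181341
Exact value: 0.181106
Error: 0.000236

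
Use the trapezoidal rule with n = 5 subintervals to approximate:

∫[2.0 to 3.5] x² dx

f(x) = x²
a = 2.0, b = 3.5, n = 5
h = (b - a)/n = 0.300000

Trapezoidal rule: (h/2)[f(x₀) + 2f(x₁) + 2f(x₂) + ... + f(xₙ)]

x_0 = 2.0000, f(x_0) = 4.000000, coefficient = 1
x_1 = 2.3000, f(x_1) = 5.290000, coefficient = 2
x_2 = 2.6000, f(x_2) = 6.760000, coefficient = 2
x_3 = 2.9000, f(x_3) = 8.410000, coefficient = 2
x_4 = 3.2000, f(x_4) = 10.240000, coefficient = 2
x_5 = 3.5000, f(x_5) = 12.250000, coefficient = 1

I ≈ (0.300000/2) × 77.650000 = 11.647500
Exact value: 11.625000
Error: 0.022500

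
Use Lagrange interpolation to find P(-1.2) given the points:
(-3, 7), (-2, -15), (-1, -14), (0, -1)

Lagrange interpolation formula:
P(x) = Σ yᵢ × Lᵢ(x)
where Lᵢ(x) = Π_{j≠i} (x - xⱼ)/(xᵢ - xⱼ)

L_0(-1.2) = (-1.2 - (-2))/(-3 - (-2)) × (-1.2 - (-1))/(-3 - (-1)) × (-1.2 - 0)/(-3 - 0) = -0.032000
L_1(-1.2) = (-1.2 - (-3))/(-2 - (-3)) × (-1.2 - (-1))/(-2 - (-1)) × (-1.2 - 0)/(-2 - 0) = 0.216000
L_2(-1.2) = (-1.2 - (-3))/(-1 - (-3)) × (-1.2 - (-2))/(-1 - (-2)) × (-1.2 - 0)/(-1 - 0) = 0.864000
L_3(-1.2) = (-1.2 - (-3))/(0 - (-3)) × (-1.2 - (-2))/(0 - (-2)) × (-1.2 - (-1))/(0 - (-1)) = -0.048000

P(-1.2) = 7×L_0(-1.2) + (-15)×L_1(-1.2) + (-14)×L_2(-1.2) + (-1)×L_3(-1.2)
P(-1.2) = -15.512000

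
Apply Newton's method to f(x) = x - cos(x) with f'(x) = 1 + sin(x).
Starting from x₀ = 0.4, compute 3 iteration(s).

f(x) = x - cos(x)
f'(x) = 1 + sin(x)
x₀ = 0.4

Newton-Raphson formula: x_{n+1} = x_n - f(x_n)/f'(x_n)

Iteration 1:
  f(0.400000) = -0.521061
  f'(0.400000) = 1.389418
  x_1 = 0.400000 - (-0.521061)/1.389418 = 0.775021
Iteration 2:
  f(0.775021) = 0.060615
  f'(0.775021) = 1.699731
  x_2 = 0.775021 - 0.060615/1.699731 = 0.739360
Iteration 3:
  f(0.739360) = 0.000460
  f'(0.739360) = 1.673815
  x_3 = 0.739360 - 0.000460/1.673815 = 0.739085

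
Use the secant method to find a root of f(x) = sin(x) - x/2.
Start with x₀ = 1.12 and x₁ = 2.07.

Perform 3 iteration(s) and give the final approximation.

f(x) = sin(x) - x/2
x₀ = 1.12, x₁ = 2.07

Secant formula: x_{n+1} = x_n - f(x_n)(x_n - x_{n-1})/(f(x_n) - f(x_{n-1}))

Iteration 1:
  f(1.120000) = 0.340100
  f(2.070000) = -0.157036
  x_2 = 2.070000 - (-0.157036)×(2.070000 - 1.120000)/(-0.157036 - 0.340100)
       = 1.769913
Iteration 2:
  f(2.070000) = -0.157036
  f(1.769913) = 0.095285
  x_3 = 1.769913 - 0.095285×(1.769913 - 2.070000)/(0.095285 - (-0.157036))
       = 1.883236
Iteration 3:
  f(1.769913) = 0.095285
  f(1.883236) = 0.009968
  x_4 = 1.883236 - 0.009968×(1.883236 - 1.769913)/(0.009968 - 0.095285)
       = 1.896477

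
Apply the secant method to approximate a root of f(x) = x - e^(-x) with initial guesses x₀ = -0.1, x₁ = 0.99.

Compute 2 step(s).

f(x) = x - e^(-x)
x₀ = -0.1, x₁ = 0.99

Secant formula: x_{n+1} = x_n - f(x_n)(x_n - x_{n-1})/(f(x_n) - f(x_{n-1}))

Iteration 1:
  f(-0.100000) = -1.205171
  f(0.990000) = 0.618423
  x_2 = 0.990000 - 0.618423×(0.990000 - (-0.100000))/(0.618423 - (-1.205171))
       = 0.620356
Iteration 2:
  f(0.990000) = 0.618423
  f(0.620356) = 0.082602
  x_3 = 0.620356 - 0.082602×(0.620356 - 0.990000)/(0.082602 - 0.618423)
       = 0.563371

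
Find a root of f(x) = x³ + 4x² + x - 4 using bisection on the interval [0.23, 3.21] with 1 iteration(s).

f(x) = x³ + 4x² + x - 4
Initial interval: [0.23, 3.21]

Iteration 1:
  c_1 = (0.230000 + 3.210000)/2 = 1.720000
  f(c_1) = f(1.720000) = 14.642048
  f(a) × f(c) < 0, new interval: [0.230000, 1.720000]

After 1 iteration(s), the approximation is c_1 = 1.720000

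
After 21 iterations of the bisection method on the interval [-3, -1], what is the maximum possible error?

Bisection error bound: |error| ≤ (b-a)/2^n
|error| ≤ (-1 - (-3))/2^21 = 2/2^21
|error| ≤ 0.0000009537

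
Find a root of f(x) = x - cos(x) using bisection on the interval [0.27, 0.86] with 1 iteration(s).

f(x) = x - cos(x)
Initial interval: [0.27, 0.86]

Iteration 1:
  c_1 = (0.270000 + 0.860000)/2 = 0.565000
  f(c_1) = f(0.565000) = -0.279589
  f(a) × f(c) ≥ 0, new interval: [0.565000, 0.860000]

After 1 iteration(s), the approximation is c_1 = 0.565000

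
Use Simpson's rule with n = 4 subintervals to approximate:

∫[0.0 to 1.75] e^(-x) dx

f(x) = e^(-x)
a = 0.0, b = 1.75, n = 4
h = (b - a)/n = 0.437500

Simpson's rule: (h/3)[f(x₀) + 4f(x₁) + 2f(x₂) + ... + f(xₙ)]

x_0 = 0.0000, f(x_0) = 1.000000, coefficient = 1
x_1 = 0.4375, f(x_1) = 0.645649, coefficient = 4
x_2 = 0.8750, f(x_2) = 0.416862, coefficient = 2
x_3 = 1.3125, f(x_3) = 0.269146, coefficient = 4
x_4 = 1.7500, f(x_4) = 0.173774, coefficient = 1

I ≈ (0.437500/3) × 5.666677 = 0.826390
Exact value: 0.826226
Error: 0.000164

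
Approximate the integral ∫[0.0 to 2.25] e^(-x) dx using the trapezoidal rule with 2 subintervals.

f(x) = e^(-x)
a = 0.0, b = 2.25, n = 2
h = (b - a)/n = 1.125000

Trapezoidal rule: (h/2)[f(x₀) + 2f(x₁) + 2f(x₂) + ... + f(xₙ)]

x_0 = 0.0000, f(x_0) = 1.000000, coefficient = 1
x_1 = 1.1250, f(x_1) = 0.324652, coefficient = 2
x_2 = 2.2500, f(x_2) = 0.105399, coefficient = 1

I ≈ (1.125000/2) × 1.754704 = 0.987021
Exact value: 0.894601
Error: 0.092420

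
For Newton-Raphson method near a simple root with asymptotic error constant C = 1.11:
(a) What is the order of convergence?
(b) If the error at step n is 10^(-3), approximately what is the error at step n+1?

(a) Newton-Raphson has quadratic (order 2) convergence near simple roots.
    This means |e_{n+1}| ≈ C|e_n|².

(b) With |e_n| = 10^(-3) and C = 1.11:
    |e_{n+1}| ≈ 1.11 × (10^(-3))² = 1.11 × 10^(-6)

(a) 2 (quadratic); (b) |e_{n+1}| ≈ 1.110e-06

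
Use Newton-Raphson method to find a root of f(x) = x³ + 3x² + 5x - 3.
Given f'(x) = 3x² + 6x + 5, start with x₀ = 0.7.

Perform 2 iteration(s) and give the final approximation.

f(x) = x³ + 3x² + 5x - 3
f'(x) = 3x² + 6x + 5
x₀ = 0.7

Newton-Raphson formula: x_{n+1} = x_n - f(x_n)/f'(x_n)

Iteration 1:
  f(0.700000) = 2.313000
  f'(0.700000) = 10.670000
  x_1 = 0.700000 - 2.313000/10.670000 = 0.483224
Iteration 2:
  f(0.483224) = 0.229472
  f'(0.483224) = 8.599860
  x_2 = 0.483224 - 0.229472/8.599860 = 0.456541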